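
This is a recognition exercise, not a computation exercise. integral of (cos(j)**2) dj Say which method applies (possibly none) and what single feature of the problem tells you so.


Best approach: a trigonometric identity — the even trigonometric power cos(j)**2 reduces by a double-angle identity before any integration is attempted.


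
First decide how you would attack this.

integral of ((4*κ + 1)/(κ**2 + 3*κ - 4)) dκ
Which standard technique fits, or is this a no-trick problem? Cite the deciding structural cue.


Method: partial fractions — the integrand is a proper rational function and its denominator κ**2 + 3*κ - 4 factors into distinct pieces, so it splits into simple fractions.


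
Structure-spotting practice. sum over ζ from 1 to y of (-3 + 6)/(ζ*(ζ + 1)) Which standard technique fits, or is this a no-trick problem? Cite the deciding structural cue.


Best approach: telescoping — (-3 + 6)/(ζ*(ζ + 1)) hides a difference of shifted reciprocals — decompose it and the middle of the sum vanishes.


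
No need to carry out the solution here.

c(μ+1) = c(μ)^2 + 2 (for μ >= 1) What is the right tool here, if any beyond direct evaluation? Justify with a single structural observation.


Best approach: no special technique — the unknown enters the rule nonlinearly, not as a weighted sum — no linear method is even well-posed.


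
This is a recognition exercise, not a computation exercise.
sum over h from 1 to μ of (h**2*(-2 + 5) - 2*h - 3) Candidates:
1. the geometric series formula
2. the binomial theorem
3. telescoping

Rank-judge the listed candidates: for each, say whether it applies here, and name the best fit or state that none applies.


Verdict: no special technique — recognize the absence of structure: constant-multiple powers of h summed plainly, no special method required.
- the geometric series formula — the term-to-term ratio changes with the index, so the geometric formula cannot close it.
- the binomial theorem: there is no pair of bases whose matched powers would reassemble into a single binomial power.
- telescoping: the summand is not presented as a shifted difference — a telescoping rewrite may exist, but the displayed structure does not offer one.


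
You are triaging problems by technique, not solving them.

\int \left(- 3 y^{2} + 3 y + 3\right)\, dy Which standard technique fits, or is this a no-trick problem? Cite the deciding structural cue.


Method: no special technique — scan for structure and find none: constant multiples of powers of y, integrate directly.


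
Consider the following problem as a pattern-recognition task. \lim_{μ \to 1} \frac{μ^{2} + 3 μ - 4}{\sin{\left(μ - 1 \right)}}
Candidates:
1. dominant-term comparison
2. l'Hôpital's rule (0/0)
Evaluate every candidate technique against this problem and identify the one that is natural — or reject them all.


Verdict: l'Hôpital's rule (0/0) — the 0/0 form at 1 is the signature situation for l'Hôpital's rule. Known elementary limits would finish this too — the rule just bypasses the case analysis.
- dominant-term comparison — this limit is not decided by comparing leading-term growth at infinity.
- l'Hôpital's rule (0/0) — a fit — the right tool for this form.


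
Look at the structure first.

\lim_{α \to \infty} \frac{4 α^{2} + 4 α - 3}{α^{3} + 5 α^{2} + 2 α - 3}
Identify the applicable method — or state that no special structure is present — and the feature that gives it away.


Verdict: dominant-term comparison — as α grows, only the highest-degree terms matter — compare leading terms and read the limit off. Differentiating the expression as a single quotient would eventually settle it as well; matching dominant growth settles it immediately.


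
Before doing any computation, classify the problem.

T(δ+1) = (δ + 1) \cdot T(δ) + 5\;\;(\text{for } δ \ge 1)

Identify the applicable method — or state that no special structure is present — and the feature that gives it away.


Diagnosis: a summation factor — rescale the sequence by the product of the weights δ + 1 so far — the recurrence collapses to a plain running sum.


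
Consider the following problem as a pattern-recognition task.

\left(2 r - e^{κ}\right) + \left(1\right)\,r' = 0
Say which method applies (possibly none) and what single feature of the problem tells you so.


Method: a linear integrating factor — first power of r, nonzero forcing: the integrating-factor recipe applies verbatim with p = 2.


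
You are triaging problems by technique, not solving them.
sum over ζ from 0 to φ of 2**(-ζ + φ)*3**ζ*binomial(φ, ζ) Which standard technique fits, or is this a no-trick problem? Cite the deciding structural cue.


Diagnosis: the binomial theorem — terms weighting binomial(φ, ζ) against matched powers of 3 and 2 reassemble into (3 + 2)^φ by the binomial theorem.


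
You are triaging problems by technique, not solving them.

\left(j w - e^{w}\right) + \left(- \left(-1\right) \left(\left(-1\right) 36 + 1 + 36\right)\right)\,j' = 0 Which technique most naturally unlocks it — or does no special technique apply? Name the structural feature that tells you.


Diagnosis: a linear integrating factor — linear in the unknown with genuine forcing: multiply through by the exponential of the integrated coefficient and the left side closes into one derivative.


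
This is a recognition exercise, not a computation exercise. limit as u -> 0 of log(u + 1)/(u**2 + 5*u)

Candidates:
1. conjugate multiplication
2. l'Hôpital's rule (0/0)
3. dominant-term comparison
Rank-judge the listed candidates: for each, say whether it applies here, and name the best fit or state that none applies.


Verdict: l'Hôpital's rule (0/0) — numerator and denominator both vanish at 0 — a genuine 0/0 form, which is exactly when l'Hôpital applies. The standard small-argument limits would also carry it; the rule is the systematic route.
- conjugate multiplication — no difference of divergent radicals appears, so rationalizing has nothing to cancel.
- l'Hôpital's rule (0/0): applies; the problem has the shape this method handles.
- dominant-term comparison: leading-power comparison does not apply to this form.


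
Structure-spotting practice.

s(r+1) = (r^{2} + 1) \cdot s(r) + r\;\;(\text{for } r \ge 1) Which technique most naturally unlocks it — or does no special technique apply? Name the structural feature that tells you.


Diagnosis: a summation factor — rescale the sequence by the product of the weights r^{2} + 1 so far — the recurrence collapses to a plain running sum.


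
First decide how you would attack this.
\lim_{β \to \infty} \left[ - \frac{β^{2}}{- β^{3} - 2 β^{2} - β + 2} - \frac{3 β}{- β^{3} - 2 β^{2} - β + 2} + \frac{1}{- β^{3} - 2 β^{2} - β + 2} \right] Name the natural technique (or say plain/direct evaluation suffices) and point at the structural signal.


Method: dominant-term comparison — growth-rate triage: the leading powers of β decide the limit, everything else is noise. As a single quotient, the ∞/∞ shape would yield to repeated differentiation as well — the growth comparison gets there in one look.


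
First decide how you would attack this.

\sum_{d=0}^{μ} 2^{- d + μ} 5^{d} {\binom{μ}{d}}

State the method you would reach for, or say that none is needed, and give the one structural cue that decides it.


Best approach: the binomial theorem — the binomial coefficients weight matched powers of 5 and 2, which is exactly the expansion of a binomial power.


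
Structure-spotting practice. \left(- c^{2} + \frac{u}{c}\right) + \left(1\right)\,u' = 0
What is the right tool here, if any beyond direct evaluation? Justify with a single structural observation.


Technique: a linear integrating factor — linear in the unknown with genuine forcing: multiply through by the exponential of the integrated coefficient and the left side closes into one derivative.


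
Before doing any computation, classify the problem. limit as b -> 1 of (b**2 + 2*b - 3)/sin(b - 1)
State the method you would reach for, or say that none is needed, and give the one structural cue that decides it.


Method: l'Hôpital's rule (0/0) — numerator and denominator both vanish at 1 — a genuine 0/0 form, which is exactly when l'Hôpital applies. A first-order expansion at the point is an equally standard path; the rule packages it.


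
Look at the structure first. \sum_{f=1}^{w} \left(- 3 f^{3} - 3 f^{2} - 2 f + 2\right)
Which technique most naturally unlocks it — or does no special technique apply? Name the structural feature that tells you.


Diagnosis: no special technique — Faulhaber territory: sum each constant-multiple power of f with its closed-form formula, no trick required.


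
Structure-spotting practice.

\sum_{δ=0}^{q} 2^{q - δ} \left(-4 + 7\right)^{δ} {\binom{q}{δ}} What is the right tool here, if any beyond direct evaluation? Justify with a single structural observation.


Verdict: the binomial theorem — {\binom{q}{δ}} weighting matched powers of (-4 + 7) and 2 is the expanded form of ((-4 + 7) + 2)^q — fold it back up.


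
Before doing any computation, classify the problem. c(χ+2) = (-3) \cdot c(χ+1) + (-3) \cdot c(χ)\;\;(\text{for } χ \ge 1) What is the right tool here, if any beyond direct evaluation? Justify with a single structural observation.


Diagnosis: the characteristic-root method — because shifting χ leaves the equation's coefficients unchanged, exponential trials reduce it to algebra.


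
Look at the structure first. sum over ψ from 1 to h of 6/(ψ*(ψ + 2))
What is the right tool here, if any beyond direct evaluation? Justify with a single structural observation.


Diagnosis: telescoping — split 6/(ψ*(ψ + 2)) by partial fractions and the pieces are one function at shifted arguments — interior terms cancel.


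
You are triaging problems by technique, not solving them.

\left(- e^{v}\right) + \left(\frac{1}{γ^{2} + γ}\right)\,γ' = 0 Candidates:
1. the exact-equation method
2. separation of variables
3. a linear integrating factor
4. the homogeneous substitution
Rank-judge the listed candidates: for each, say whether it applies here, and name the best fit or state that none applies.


Diagnosis: separation of variables — all dependence on the two variables factors apart, the defining separable shape. A Bernoulli substitution applies to this equation as given; separation takes the same equation in its displayed form.
- the exact-equation method: the cross-partial test holds only vacuously — each coefficient lives in its own variable, so the exactness machinery reads no structure the split form does not already show.
- separation of variables — yes — fits the structure here.
- a linear integrating factor — a nonlinear term in the unknown puts this outside the integrating-factor template.
- the homogeneous substitution — the slope is not a function of the ratio of the variables alone.


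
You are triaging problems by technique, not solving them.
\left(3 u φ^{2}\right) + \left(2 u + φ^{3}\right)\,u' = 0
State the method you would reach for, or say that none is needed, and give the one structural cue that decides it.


Verdict: the exact-equation method — the mixed-partials test passes for 3 u φ^{2} and 2 u + φ^{3}, so a potential function exists as presented.


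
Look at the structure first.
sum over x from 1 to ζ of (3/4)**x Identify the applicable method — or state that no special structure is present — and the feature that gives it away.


Method: the geometric series formula — consecutive terms stand in a fixed index-free ratio — the geometric sum formula closes it.


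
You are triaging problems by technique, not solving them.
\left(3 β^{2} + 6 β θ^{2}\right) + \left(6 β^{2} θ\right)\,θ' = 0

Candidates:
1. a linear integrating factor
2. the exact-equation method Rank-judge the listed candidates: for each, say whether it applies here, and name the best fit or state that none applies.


Technique: the exact-equation method — d/dθ of 3 β^{2} + 6 β θ^{2} equals d/dβ of 6 β^{2} θ: the form is a total differential of one potential — integrate it exactly.
- a linear integrating factor: the unknown enters nonlinearly (through a power, a denominator, or a transcendental function), which the linear integrating-factor recipe cannot absorb as-is — any repair would come from a preliminary substitution, not the factor.
- the exact-equation method — a fit — the right tool for this form.


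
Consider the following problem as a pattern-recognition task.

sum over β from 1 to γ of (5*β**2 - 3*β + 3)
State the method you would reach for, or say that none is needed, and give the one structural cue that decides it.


Method: no special technique — no cancellation, no constant ratio, no binomial weights — just polynomial terms summed directly.


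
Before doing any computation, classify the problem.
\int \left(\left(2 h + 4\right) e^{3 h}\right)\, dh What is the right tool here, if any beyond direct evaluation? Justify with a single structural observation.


Diagnosis: integration by parts — differentiate 2 h + 4, integrate e^{3 h}: each pass lowers the polynomial degree, so parts terminates.


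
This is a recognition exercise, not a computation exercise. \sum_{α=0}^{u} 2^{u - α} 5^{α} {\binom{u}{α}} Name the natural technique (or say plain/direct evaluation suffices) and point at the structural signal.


Technique: the binomial theorem — binomial coefficients against complementary powers of 5 and 2: recognize the binomial expansion and resum.


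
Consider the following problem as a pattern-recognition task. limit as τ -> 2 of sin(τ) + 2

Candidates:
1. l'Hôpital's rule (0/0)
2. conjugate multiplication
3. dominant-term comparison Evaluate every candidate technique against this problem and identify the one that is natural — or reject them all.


Diagnosis: no special technique — no vanishing denominator and no indeterminate clash at the point — evaluation is immediate.
- l'Hôpital's rule (0/0): substituting the point produces a determinate value, not a 0 over 0 clash.
- conjugate multiplication: there is no infinity-minus-infinity radical difference to rationalize.
- dominant-term comparison — this limit is not decided by comparing leading-term growth at infinity.


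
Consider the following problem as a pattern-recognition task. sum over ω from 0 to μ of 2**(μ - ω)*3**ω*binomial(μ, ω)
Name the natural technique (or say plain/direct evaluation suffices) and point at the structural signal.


Technique: the binomial theorem — binomial coefficients against complementary powers of 3 and 2: recognize the binomial expansion and resum.


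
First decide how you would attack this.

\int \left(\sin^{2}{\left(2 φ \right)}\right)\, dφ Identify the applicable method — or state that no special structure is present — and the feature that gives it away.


Verdict: a trigonometric identity — apply power reduction to \sin^{2}{\left(2 φ \right)}; each application halves the trigonometric degree.


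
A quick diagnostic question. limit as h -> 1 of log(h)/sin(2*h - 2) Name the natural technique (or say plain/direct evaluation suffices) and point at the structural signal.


Diagnosis: l'Hôpital's rule (0/0) — the 0/0 form at 1 is the signature situation for l'Hôpital's rule. The standard small-argument limits would also carry it; the rule is the systematic route.


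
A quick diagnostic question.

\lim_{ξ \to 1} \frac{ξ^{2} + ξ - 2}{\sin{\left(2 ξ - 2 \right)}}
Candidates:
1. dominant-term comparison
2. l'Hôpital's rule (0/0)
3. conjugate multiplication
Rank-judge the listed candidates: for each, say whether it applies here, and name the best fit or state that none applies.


Diagnosis: l'Hôpital's rule (0/0) — plug in 1: top and bottom both hit zero, so differentiate each and retry. A first-order expansion at the point is an equally standard path; the rule packages it.
- dominant-term comparison — this limit is not decided by comparing polynomial growth at infinity.
- l'Hôpital's rule (0/0) — a fit — the right tool for this form.
- conjugate multiplication — no difference of divergent radicals appears, so rationalizing has nothing to cancel.


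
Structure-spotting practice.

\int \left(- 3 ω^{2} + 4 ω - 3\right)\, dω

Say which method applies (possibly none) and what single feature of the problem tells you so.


Technique: no special technique — scan for structure and find none: constant multiples of powers of ω, integrate directly.


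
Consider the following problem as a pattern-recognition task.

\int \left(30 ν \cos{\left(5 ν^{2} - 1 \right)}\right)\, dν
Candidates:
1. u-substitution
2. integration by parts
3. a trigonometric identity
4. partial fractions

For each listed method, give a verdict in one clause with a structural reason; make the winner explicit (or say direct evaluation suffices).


Diagnosis: u-substitution — spotting that 30 ν is a constant multiple of the derivative of 5 ν^{2} - 1 is the key observation — substitute u = 5 ν^{2} - 1 and the integral becomes one-dimensional in u.
- u-substitution: yes — fits the structure here.
- integration by parts — a polynomial factor is present, but its partner is not an exp, sine, or cosine of a degree-1 argument, nor a logarithm.
- a trigonometric identity: neither the even-power reduction nor the product-to-sum identity applies to this structure.
- partial fractions — there is no rational-function structure to decompose.


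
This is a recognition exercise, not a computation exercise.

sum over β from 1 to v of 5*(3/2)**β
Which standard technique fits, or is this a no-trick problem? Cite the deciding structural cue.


Method: the geometric series formula — each summand is the previous one scaled by 3/2; that constant multiplier is itself the geometric structure.


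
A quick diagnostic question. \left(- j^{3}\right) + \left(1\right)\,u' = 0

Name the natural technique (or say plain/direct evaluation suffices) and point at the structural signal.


Best approach: no special technique — the slope is a pure function of j; integrate both sides and be done.


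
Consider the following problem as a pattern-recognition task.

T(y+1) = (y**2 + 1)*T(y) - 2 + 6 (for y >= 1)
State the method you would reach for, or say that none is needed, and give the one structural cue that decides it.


Diagnosis: a summation factor — with the index-dependent coefficient y**2 + 1, dividing by the cumulative product turns the left side into a pure difference.


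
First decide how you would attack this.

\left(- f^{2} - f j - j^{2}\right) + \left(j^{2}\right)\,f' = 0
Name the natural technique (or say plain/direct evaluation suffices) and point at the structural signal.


Diagnosis: the homogeneous substitution — scaling j and f together leaves the slope fixed — it depends only on f/j, so substitute the ratio.


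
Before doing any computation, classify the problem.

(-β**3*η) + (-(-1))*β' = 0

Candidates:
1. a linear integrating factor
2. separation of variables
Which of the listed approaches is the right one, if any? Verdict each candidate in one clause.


Verdict: separation of variables — solved for the derivative, the right side factors as η times β**3 — all η-dependence separates from all β-dependence.
- a linear integrating factor — a nonlinear term in the unknown puts this outside the integrating-factor template.
- separation of variables: yes — fits the structure here.


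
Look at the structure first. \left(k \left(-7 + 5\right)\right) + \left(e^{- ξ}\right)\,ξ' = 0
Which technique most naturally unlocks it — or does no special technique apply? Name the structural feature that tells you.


Method: separation of variables — separating collects all ξ-dependence with the derivative and leaves all k-dependence opposite: variables separate. One could also solve this as an exact equation; with each coefficient in its own variable, separating is the same work with fewer steps.


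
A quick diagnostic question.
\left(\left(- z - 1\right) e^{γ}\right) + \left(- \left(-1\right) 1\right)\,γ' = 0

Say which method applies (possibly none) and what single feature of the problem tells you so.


Technique: separation of variables — solved for the derivative, the right side splits multiplicatively into a function of each variable alone — divide and integrate each side.


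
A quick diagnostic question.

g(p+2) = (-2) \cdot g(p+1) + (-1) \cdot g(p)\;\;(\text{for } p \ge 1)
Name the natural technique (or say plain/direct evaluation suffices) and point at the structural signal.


Verdict: the characteristic-root method — linear, homogeneous, constant coefficients: solutions of the form r^p exist — find the roots of the characteristic polynomial.


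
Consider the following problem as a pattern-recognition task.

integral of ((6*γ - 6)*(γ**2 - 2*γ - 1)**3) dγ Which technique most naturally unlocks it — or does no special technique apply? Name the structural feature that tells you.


Verdict: u-substitution — everything non-trivial happens through the inner expression γ**2 - 2*γ - 1, and its derivative accounts for the remaining factor up to a constant, so set u = γ**2 - 2*γ - 1. A patient expand-and-integrate also lands it; recognizing the inner expression is the shortcut.


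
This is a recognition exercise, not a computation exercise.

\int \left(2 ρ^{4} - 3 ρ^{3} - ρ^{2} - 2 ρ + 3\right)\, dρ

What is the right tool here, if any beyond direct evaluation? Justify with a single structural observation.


Technique: no special technique — nothing composite, nothing rational, nothing trigonometric — each constant-multiple power of ρ integrates by the power rule alone.


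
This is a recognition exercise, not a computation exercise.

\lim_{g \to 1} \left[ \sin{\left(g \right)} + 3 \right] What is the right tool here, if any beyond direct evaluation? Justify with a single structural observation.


Diagnosis: no special technique — nothing blocks direct substitution at 1: plug in and finish.


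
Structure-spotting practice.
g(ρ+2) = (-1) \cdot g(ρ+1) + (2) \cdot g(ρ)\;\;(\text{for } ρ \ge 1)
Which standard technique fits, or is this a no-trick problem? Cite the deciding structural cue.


Verdict: the characteristic-root method — constant coefficients and linearity mean the ansatz r^ρ reduces it to solving the characteristic polynomial.


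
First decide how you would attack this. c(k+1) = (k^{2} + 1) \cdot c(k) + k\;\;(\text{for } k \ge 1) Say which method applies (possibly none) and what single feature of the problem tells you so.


Verdict: a summation factor — one step of memory with a weight k^{2} + 1 that changes as the index grows — the summation-factor construction is built for this.


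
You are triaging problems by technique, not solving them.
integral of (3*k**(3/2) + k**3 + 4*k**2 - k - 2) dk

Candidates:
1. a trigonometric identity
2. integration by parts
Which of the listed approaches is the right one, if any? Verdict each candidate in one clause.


Verdict: no special technique — scan for structure and find none: constant multiples of powers of k, integrate directly.
- a trigonometric identity — no sine or cosine appears, so there is nothing for a trigonometric identity to act on.
- integration by parts — there is no nonconstant-polynomial-times-kernel split with an exp, sine, cosine (degree-1 argument), or logarithm partner.


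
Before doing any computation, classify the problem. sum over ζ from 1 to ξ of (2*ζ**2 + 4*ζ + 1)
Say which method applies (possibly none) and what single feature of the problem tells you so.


Verdict: no special technique — every summand is a constant multiple of a power of ζ — apply the standard power-sum identities one degree at a time.


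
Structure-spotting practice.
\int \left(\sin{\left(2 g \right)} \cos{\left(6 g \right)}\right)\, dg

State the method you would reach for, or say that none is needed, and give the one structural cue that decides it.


Diagnosis: a trigonometric identity — cross-frequency products like \sin{\left(2 g \right)} \cos{\left(6 g \right)} are the textbook product-to-sum case — the identity converts them to directly integrable sinusoids.


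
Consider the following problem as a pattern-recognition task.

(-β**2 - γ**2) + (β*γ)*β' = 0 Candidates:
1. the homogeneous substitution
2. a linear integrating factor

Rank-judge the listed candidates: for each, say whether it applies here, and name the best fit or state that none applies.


Technique: the homogeneous substitution — solved for the derivative, the right side is unchanged under scaling γ and β together — it depends only on the ratio β/γ, so substitute a single ratio variable. This doubles as a Bernoulli equation in the unknown as written; the homogeneous route needs no setup at all.
- the homogeneous substitution — a fit — the right tool for this form.
- a linear integrating factor: a nonlinear term in the unknown puts this outside the integrating-factor template.


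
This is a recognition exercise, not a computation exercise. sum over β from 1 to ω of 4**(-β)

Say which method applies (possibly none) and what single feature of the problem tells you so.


Best approach: the geometric series formula — consecutive terms stand in a fixed index-free ratio — the geometric sum formula closes it.


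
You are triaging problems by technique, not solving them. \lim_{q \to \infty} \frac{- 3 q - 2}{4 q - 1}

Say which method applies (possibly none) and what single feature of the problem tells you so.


Best approach: dominant-term comparison — growth-rate triage: the leading powers of q decide the limit, everything else is noise. As a single quotient, the ∞/∞ shape would yield to repeated differentiation as well — the growth comparison gets there in one look.


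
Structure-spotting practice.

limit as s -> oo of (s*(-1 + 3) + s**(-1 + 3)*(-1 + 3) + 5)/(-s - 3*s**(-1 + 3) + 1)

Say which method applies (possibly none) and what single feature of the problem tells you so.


Diagnosis: dominant-term comparison — growth-rate triage: the leading powers of s decide the limit, everything else is noise. Viewed as a single quotient this is an ∞/∞ form — an at-infinity application of l'Hôpital's rule would also resolve it; comparing leading growth reads the answer without differentiating.


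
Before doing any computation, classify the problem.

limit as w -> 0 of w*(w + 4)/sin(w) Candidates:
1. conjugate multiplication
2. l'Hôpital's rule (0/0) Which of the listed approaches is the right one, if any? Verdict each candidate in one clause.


Verdict: l'Hôpital's rule (0/0) — substituting 0 gives 0 over 0; differentiate top and bottom once and re-evaluate. Known elementary limits would finish this too — the rule just bypasses the case analysis.
- conjugate multiplication: there are no radicals in tension whose conjugate would simplify matters.
- l'Hôpital's rule (0/0): applies; the problem has the shape this method handles.


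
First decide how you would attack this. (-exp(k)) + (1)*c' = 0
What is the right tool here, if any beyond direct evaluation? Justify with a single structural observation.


Verdict: no special technique — the slope is a function of k alone, so integrate both sides directly.


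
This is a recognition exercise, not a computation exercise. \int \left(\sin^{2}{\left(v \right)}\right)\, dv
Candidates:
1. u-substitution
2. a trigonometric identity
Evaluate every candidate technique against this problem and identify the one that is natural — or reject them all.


Technique: a trigonometric identity — \sin^{2}{\left(v \right)} calls for power reduction: rewrite via double angles before any antiderivative is attempted.
- u-substitution — no subexpression of the integrand pairs with its own derivative as a factor — individual terms may offer their own substitutions, but any change of variable covering the whole integral would have to be constructed from outside the expression.
- a trigonometric identity — applicable, and directly so.


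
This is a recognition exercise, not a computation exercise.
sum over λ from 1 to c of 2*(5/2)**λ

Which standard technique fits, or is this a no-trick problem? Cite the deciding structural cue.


Verdict: the geometric series formula — check a ratio of consecutive terms: it is 5/2, independent of the index, so the geometric formula closes the sum.


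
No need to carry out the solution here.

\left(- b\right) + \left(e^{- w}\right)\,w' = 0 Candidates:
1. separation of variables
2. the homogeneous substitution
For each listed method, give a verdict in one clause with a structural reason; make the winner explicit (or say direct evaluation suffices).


Best approach: separation of variables — separating collects all w-dependence with the derivative and leaves all b-dependence opposite: variables separate.
- separation of variables — yes, a natural case for it.
- the homogeneous substitution — rescaling both variables together changes the slope, so no ratio substitution collapses it.


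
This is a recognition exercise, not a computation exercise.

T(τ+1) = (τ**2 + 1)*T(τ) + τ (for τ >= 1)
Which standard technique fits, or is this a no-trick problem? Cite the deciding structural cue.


Diagnosis: a summation factor — one step of memory with a weight τ**2 + 1 that changes as the index grows — the summation-factor construction is built for this.


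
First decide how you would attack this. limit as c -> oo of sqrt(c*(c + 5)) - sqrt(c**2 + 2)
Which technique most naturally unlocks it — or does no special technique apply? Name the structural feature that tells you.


Method: conjugate multiplication — this difference gives up after one conjugate multiplication — the radical structure cancels against its conjugate.


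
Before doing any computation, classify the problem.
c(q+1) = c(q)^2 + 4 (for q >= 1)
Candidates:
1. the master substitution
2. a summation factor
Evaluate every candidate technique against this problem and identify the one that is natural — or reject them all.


Diagnosis: no special technique — the update rule curves (it is not linear in the unknown sequence), so no superposition-based closed form attaches — iterate or study it directly.
- the master substitution: this is shift-type recursion, outside the divide-and-conquer template.
- a summation factor — no summation factor applies — the rule is not linear in the sequence values.


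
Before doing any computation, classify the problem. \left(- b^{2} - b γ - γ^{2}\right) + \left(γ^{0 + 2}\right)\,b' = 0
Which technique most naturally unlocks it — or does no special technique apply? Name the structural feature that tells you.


Verdict: the homogeneous substitution — the slope's numerator and denominator share total degree; set v = b/γ and the equation drops to separable form.


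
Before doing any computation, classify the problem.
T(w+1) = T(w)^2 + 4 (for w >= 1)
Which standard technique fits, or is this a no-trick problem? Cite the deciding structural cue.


Verdict: no special technique — the recurrence is nonlinear in the sequence values; study it directly, no linear machinery applies.


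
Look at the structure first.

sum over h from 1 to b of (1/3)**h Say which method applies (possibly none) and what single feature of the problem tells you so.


Best approach: the geometric series formula — each term is 1/3 times the previous one, so the geometric-series formula applies directly.


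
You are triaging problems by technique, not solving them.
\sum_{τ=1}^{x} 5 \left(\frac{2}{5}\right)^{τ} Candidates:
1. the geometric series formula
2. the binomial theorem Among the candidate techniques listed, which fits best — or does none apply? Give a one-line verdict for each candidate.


Best approach: the geometric series formula — the ratio of consecutive terms is the constant \frac{2}{5}, independent of the index — a geometric sum.
- the geometric series formula — a fit — the right tool for this form.
- the binomial theorem: the terms lack the binomial-coefficient-weighted complementary-power pattern of an expansion.


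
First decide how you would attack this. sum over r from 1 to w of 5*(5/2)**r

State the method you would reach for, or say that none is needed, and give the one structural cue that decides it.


Best approach: the geometric series formula — the ratio of consecutive terms is the constant 5/2, independent of the index — a geometric sum.


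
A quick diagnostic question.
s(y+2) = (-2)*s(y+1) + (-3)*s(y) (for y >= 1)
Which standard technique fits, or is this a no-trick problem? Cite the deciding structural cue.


Diagnosis: the characteristic-root method — no index-dependence in the weights and nothing inhomogeneous: classic characteristic-equation setup.


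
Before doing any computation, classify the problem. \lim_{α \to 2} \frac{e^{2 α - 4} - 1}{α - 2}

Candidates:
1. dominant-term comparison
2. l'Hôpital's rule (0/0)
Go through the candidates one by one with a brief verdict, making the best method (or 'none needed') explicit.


Technique: l'Hôpital's rule (0/0) — plug in 2: top and bottom both hit zero, so differentiate each and retry. Expanding numerator and denominator to first order gives the same value — the rule automates exactly that.
- dominant-term comparison — this limit is not decided by comparing polynomial growth at infinity.
- l'Hôpital's rule (0/0): yes, a natural case for it.


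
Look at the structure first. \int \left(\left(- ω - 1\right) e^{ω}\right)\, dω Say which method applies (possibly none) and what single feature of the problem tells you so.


Method: integration by parts — the integrand splits as - ω - 1 times e^{ω} — repeatedly differentiating the polynomial part kills it, which is the parts ladder.


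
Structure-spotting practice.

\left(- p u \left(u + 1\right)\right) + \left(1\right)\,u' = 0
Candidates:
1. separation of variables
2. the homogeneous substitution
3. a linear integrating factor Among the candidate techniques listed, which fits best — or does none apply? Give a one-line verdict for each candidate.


Verdict: separation of variables — solved for the derivative, the right side splits multiplicatively into a function of each variable alone — divide and integrate each side. Rearranged, this also fits the Bernoulli template directly; separation reads the product structure as given.
- separation of variables — applies; the problem has the shape this method handles.
- the homogeneous substitution: the slope does not depend on the ratio of the variables alone.
- a linear integrating factor: a nonlinear term in the unknown puts this outside the integrating-factor template.


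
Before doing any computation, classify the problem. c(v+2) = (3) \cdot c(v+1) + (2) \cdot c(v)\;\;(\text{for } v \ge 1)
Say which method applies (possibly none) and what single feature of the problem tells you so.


Verdict: the characteristic-root method — every coefficient is a fixed number and the forcing is zero — substitute r^v and read off the root equation.


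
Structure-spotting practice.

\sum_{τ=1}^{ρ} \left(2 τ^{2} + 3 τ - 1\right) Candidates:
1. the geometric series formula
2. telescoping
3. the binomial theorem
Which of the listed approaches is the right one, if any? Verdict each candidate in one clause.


Verdict: no special technique — the sum is polynomial through and through; closed forms for each power of τ finish it directly.
- the geometric series formula — the term-to-term ratio drifts with the index — the one thing the geometric formula cannot absorb.
- telescoping — computed from the summand as displayed, the partial sums build up without the pairwise collapse telescoping exploits.
- the binomial theorem: no binomial coefficients pair up with complementary powers here.


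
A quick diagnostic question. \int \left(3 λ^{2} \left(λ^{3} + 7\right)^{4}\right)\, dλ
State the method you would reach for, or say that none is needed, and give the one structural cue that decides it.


Diagnosis: u-substitution — read it as f(λ^{3} + 7) times a constant multiple of d(λ^{3} + 7): one substitution, u = λ^{3} + 7, finishes it. Brute-force expansion works too — the substitution sees the structure instead of grinding through terms.


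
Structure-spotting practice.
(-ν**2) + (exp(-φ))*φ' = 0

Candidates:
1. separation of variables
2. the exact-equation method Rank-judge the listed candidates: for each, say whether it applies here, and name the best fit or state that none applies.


Method: separation of variables — solved for the derivative, the right side splits multiplicatively into a function of each variable alone — divide and integrate each side.
- separation of variables: applies; the problem has the shape this method handles.
- the exact-equation method: any potential here is of the trivial single-variable kind; the exact method earns its name only with genuine cross terms.


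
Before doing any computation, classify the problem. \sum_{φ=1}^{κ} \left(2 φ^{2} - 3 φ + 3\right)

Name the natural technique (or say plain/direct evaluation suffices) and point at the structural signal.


Technique: no special technique — with only polynomial terms in φ present, the classical sum-of-powers identities are all you need.


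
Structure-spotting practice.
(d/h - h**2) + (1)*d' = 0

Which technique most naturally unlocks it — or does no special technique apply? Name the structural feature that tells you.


Method: a linear integrating factor — linear in the unknown with genuine forcing: multiply through by the exponential of the integrated coefficient and the left side closes into one derivative.


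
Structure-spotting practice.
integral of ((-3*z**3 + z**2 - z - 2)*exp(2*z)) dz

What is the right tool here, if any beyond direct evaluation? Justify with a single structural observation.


Best approach: integration by parts — the integrand splits as -3*z**3 + z**2 - z - 2 times exp(2*z) — repeatedly differentiating the polynomial part kills it, which is the parts ladder.


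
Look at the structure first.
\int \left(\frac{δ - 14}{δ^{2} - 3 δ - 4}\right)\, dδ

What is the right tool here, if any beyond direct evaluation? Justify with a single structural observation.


Method: partial fractions — the factorization of δ^{2} - 3 δ - 4 is the whole battle; after it, each term is a table integral.


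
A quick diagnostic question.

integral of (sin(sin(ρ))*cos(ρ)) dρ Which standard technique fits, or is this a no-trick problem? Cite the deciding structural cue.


Best approach: u-substitution — viewed as a product, the integrand is a composition evaluated at sin(ρ) times (a constant multiple of) that inner expression's derivative, so u = sin(ρ) makes it elementary.


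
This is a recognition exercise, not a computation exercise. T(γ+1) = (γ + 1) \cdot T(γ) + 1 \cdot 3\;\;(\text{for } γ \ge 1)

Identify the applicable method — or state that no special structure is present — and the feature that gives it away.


Verdict: a summation factor — first-order linear but the coefficient γ + 1 moves with the index — divide by the cumulative product and telescope.


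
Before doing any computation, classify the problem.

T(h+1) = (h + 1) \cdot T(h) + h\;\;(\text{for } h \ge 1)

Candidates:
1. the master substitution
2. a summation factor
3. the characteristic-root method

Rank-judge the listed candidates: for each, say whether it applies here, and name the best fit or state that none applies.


Diagnosis: a summation factor — because the multiplier h + 1 is index-dependent, divide through by its running product and sum the resulting differences.
- the master substitution — with no divided-index recursive call, reindexing by powers of a base buys nothing.
- a summation factor: yes — fits the structure here.
- the characteristic-root method — an index-dependent weight blocks the pure exponential ansatz.
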